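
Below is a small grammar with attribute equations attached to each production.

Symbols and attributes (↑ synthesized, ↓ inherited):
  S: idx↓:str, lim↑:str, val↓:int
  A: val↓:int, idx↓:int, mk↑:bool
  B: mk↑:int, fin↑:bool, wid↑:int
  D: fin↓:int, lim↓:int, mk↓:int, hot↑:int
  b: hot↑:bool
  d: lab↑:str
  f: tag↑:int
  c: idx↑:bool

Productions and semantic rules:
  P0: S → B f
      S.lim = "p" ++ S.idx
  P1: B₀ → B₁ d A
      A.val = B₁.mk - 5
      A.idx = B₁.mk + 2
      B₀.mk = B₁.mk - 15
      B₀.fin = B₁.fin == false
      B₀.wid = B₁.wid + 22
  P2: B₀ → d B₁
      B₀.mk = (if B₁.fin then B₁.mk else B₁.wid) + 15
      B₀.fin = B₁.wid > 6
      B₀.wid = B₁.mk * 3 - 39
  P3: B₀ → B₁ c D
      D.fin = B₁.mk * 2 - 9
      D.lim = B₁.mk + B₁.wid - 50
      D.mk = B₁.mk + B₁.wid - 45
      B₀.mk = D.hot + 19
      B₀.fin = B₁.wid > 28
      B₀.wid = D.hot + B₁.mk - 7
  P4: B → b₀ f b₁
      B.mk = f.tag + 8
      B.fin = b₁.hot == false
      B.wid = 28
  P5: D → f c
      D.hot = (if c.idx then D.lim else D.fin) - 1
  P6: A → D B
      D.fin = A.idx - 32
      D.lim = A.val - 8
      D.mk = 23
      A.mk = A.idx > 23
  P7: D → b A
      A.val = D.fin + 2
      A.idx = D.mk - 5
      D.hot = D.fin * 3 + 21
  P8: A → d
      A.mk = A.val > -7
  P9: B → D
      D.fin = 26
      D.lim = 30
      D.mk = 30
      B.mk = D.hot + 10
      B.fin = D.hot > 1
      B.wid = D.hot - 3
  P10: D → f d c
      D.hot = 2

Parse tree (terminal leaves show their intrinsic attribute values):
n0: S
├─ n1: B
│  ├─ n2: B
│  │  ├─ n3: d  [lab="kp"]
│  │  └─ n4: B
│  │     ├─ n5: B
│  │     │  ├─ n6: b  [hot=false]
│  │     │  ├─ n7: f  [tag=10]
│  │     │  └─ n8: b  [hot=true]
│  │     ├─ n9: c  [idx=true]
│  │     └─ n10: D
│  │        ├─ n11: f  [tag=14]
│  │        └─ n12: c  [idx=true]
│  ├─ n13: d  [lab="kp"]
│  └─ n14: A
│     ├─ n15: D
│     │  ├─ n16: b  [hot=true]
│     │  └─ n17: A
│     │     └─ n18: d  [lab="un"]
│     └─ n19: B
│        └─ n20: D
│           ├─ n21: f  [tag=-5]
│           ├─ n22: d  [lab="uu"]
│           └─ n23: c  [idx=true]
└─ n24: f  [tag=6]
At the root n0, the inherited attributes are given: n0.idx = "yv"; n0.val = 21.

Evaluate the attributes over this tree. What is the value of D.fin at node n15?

1. n0.idx = "yv"  [given at root]
2. n0.val = 21  [given at root]
3. n3.lab = "kp"  [terminal]
4. n6.hot = false  [terminal]
5. n7.tag = 10  [terminal]
6. n8.hot = true  [terminal]
7. n5.mk = 18  [f.tag + 8]
8. n5.fin = false  [b₁.hot == false]
9. n5.wid = 28  [28]
10. n9.idx = true  [terminal]
11. n10.fin = 27  [B₁.mk * 2 - 9]
12. n10.lim = -4  [B₁.mk + B₁.wid - 50]
13. n10.mk = 1  [B₁.mk + B₁.wid - 45]
14. n11.tag = 14  [terminal]
15. n12.idx = true  [terminal]
16. n10.hot = -5  [(if c.idx then D.lim else D.fin) - 1]
17. n4.mk = 14  [D.hot + 19]
18. n4.fin = false  [B₁.wid > 28]
19. n4.wid = 6  [D.hot + B₁.mk - 7]
20. n2.mk = 21  [(if B₁.fin then B₁.mk else B₁.wid) + 15]
21. n2.fin = false  [B₁.wid > 6]
22. n2.wid = 3  [B₁.mk * 3 - 39]
23. n13.lab = "kp"  [terminal]
24. n14.val = 16  [B₁.mk - 5]
25. n14.idx = 23  [B₁.mk + 2]
26. n15.fin = -9  [A.idx - 32]
27. n15.lim = 8  [A.val - 8]
28. n15.mk = 23  [23]
29. n16.hot = true  [terminal]
30. n17.val = -7  [D.fin + 2]
31. n17.idx = 18  [D.mk - 5]
32. n18.lab = "un"  [terminal]
33. n17.mk = false  [A.val > -7]
34. n15.hot = -6  [D.fin * 3 + 21]
35. n20.fin = 26  [26]
36. n20.lim = 30  [30]
37. n20.mk = 30  [30]
38. n21.tag = -5  [terminal]
39. n22.lab = "uu"  [terminal]
40. n23.idx = true  [terminal]
41. n20.hot = 2  [2]
42. n19.mk = 12  [D.hot + 10]
43. n19.fin = true  [D.hot > 1]
44. n19.wid = -1  [D.hot - 3]
45. n14.mk = false  [A.idx > 23]
46. n1.mk = 6  [B₁.mk - 15]
47. n1.fin = true  [B₁.fin == false]
48. n1.wid = 25  [B₁.wid + 22]
49. n24.tag = 6  [terminal]
50. n0.lim = "pyv"  ["p" ++ S.idx]

-9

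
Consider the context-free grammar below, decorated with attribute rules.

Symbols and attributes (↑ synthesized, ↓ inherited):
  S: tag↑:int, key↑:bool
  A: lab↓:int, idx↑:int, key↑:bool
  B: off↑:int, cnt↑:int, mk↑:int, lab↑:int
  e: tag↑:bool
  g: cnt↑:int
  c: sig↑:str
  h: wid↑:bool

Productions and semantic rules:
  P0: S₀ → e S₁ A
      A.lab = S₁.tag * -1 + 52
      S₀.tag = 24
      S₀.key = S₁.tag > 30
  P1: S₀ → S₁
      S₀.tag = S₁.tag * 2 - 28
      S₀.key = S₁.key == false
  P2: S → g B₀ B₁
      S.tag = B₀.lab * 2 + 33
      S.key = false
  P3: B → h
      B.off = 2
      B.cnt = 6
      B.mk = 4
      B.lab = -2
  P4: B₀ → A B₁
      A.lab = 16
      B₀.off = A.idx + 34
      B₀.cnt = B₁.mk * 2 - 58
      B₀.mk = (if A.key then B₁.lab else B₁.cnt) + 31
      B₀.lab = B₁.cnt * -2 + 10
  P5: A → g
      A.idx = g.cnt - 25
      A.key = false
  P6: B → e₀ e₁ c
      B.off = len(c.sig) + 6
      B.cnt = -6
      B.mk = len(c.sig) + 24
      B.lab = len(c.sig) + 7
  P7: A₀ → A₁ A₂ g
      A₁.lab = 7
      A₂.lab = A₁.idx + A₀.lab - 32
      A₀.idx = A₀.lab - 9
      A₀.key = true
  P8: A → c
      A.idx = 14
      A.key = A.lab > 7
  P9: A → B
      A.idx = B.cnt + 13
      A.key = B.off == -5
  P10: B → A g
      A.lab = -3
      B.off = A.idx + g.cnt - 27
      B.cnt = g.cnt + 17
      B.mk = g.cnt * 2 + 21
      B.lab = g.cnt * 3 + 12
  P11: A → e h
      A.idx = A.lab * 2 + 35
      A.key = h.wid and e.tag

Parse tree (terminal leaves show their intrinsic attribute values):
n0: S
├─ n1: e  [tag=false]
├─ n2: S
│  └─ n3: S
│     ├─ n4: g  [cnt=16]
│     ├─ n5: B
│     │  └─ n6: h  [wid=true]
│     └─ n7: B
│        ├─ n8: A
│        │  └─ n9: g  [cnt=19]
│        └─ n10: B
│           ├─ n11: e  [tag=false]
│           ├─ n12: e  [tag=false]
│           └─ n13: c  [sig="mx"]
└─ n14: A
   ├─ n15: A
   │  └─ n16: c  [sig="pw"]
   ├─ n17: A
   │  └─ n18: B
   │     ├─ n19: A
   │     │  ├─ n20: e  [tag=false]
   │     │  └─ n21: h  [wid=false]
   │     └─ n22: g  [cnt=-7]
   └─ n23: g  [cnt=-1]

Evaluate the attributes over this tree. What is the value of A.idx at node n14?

1. n1.tag = false  [terminal]
2. n4.cnt = 16  [terminal]
3. n6.wid = true  [terminal]
4. n5.off = 2  [2]
5. n5.cnt = 6  [6]
6. n5.mk = 4  [4]
7. n5.lab = -2  [-2]
8. n8.lab = 16  [16]
9. n9.cnt = 19  [terminal]
10. n8.idx = -6  [g.cnt - 25]
11. n8.key = false  [false]
12. n11.tag = false  [terminal]
13. n12.tag = false  [terminal]
14. n13.sig = "mx"  [terminal]
15. n10.off = 8  [len(c.sig) + 6]
16. n10.cnt = -6  [-6]
17. n10.mk = 26  [len(c.sig) + 24]
18. n10.lab = 9  [len(c.sig) + 7]
19. n7.off = 28  [A.idx + 34]
20. n7.cnt = -6  [B₁.mk * 2 - 58]
21. n7.mk = 25  [(if A.key then B₁.lab else B₁.cnt) + 31]
22. n7.lab = 22  [B₁.cnt * -2 + 10]
23. n3.tag = 29  [B₀.lab * 2 + 33]
24. n3.key = false  [false]
25. n2.tag = 30  [S₁.tag * 2 - 28]
26. n2.key = true  [S₁.key == false]
27. n14.lab = 22  [S₁.tag * -1 + 52]
28. n15.lab = 7  [7]
29. n16.sig = "pw"  [terminal]
30. n15.idx = 14  [14]
31. n15.key = false  [A.lab > 7]
32. n17.lab = 4  [A₁.idx + A₀.lab - 32]
33. n19.lab = -3  [-3]
34. n20.tag = false  [terminal]
35. n21.wid = false  [terminal]
36. n19.idx = 29  [A.lab * 2 + 35]
37. n19.key = false  [h.wid and e.tag]
38. n22.cnt = -7  [terminal]
39. n18.off = -5  [A.idx + g.cnt - 27]
40. n18.cnt = 10  [g.cnt + 17]
41. n18.mk = 7  [g.cnt * 2 + 21]
42. n18.lab = -9  [g.cnt * 3 + 12]
43. n17.idx = 23  [B.cnt + 13]
44. n17.key = true  [B.off == -5]
45. n23.cnt = -1  [terminal]
46. n14.idx = 13  [A₀.lab - 9]
47. n14.key = true  [true]
48. n0.tag = 24  [24]
49. n0.key = false  [S₁.tag > 30]

13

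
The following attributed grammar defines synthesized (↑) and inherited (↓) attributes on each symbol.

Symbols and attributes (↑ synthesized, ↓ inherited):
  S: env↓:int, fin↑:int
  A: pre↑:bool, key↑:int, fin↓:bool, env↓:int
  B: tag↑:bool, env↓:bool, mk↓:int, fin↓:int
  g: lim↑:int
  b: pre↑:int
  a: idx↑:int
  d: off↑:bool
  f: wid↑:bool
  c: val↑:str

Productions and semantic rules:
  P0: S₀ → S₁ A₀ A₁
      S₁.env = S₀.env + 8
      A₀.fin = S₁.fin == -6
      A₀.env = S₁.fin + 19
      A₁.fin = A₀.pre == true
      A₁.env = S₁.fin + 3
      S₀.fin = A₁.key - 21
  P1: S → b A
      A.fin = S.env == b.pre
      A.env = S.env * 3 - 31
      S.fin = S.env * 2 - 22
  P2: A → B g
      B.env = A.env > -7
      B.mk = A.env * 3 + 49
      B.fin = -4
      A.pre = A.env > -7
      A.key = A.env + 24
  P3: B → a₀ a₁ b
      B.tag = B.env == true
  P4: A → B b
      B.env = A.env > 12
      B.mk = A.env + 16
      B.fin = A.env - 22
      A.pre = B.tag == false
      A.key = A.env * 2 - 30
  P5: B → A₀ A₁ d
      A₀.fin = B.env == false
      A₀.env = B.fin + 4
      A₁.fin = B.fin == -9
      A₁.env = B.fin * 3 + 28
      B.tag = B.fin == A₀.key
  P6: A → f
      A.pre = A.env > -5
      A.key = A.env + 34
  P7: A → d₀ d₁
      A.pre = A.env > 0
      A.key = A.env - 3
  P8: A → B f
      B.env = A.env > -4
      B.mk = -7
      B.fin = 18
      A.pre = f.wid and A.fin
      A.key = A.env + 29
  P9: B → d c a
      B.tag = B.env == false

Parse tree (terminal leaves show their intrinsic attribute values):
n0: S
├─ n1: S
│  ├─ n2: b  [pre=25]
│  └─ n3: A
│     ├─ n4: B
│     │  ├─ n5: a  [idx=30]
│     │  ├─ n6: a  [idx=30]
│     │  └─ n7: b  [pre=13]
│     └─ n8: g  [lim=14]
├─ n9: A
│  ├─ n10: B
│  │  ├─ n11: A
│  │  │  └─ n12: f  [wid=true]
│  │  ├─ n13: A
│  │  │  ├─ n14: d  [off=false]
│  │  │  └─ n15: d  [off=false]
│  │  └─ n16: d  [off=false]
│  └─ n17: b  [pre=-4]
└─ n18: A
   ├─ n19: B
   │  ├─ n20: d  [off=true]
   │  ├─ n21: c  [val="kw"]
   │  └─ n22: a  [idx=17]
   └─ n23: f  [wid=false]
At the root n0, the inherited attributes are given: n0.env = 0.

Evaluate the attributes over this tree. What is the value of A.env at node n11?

-5

1. n0.env = 0  [given at root]
2. n1.env = 8  [S₀.env + 8]
3. n2.pre = 25  [terminal]
4. n3.fin = false  [S.env == b.pre]
5. n3.env = -7  [S.env * 3 - 31]
6. n4.env = false  [A.env > -7]
7. n4.mk = 28  [A.env * 3 + 49]
8. n4.fin = -4  [-4]
9. n5.idx = 30  [terminal]
10. n6.idx = 30  [terminal]
11. n7.pre = 13  [terminal]
12. n4.tag = false  [B.env == true]
13. n8.lim = 14  [terminal]
14. n3.pre = false  [A.env > -7]
15. n3.key = 17  [A.env + 24]
16. n1.fin = -6  [S.env * 2 - 22]
17. n9.fin = true  [S₁.fin == -6]
18. n9.env = 13  [S₁.fin + 19]
19. n10.env = true  [A.env > 12]
20. n10.mk = 29  [A.env + 16]
21. n10.fin = -9  [A.env - 22]
22. n11.fin = false  [B.env == false]
23. n11.env = -5  [B.fin + 4]
24. n12.wid = true  [terminal]
25. n11.pre = false  [A.env > -5]
26. n11.key = 29  [A.env + 34]
27. n13.fin = true  [B.fin == -9]
28. n13.env = 1  [B.fin * 3 + 28]
29. n14.off = false  [terminal]
30. n15.off = false  [terminal]
31. n13.pre = true  [A.env > 0]
32. n13.key = -2  [A.env - 3]
33. n16.off = false  [terminal]
34. n10.tag = false  [B.fin == A₀.key]
35. n17.pre = -4  [terminal]
36. n9.pre = true  [B.tag == false]
37. n9.key = -4  [A.env * 2 - 30]
38. n18.fin = true  [A₀.pre == true]
39. n18.env = -3  [S₁.fin + 3]
40. n19.env = true  [A.env > -4]
41. n19.mk = -7  [-7]
42. n19.fin = 18  [18]
43. n20.off = true  [terminal]
44. n21.val = "kw"  [terminal]
45. n22.idx = 17  [terminal]
46. n19.tag = false  [B.env == false]
47. n23.wid = false  [terminal]
48. n18.pre = false  [f.wid and A.fin]
49. n18.key = 26  [A.env + 29]
50. n0.fin = 5  [A₁.key - 21]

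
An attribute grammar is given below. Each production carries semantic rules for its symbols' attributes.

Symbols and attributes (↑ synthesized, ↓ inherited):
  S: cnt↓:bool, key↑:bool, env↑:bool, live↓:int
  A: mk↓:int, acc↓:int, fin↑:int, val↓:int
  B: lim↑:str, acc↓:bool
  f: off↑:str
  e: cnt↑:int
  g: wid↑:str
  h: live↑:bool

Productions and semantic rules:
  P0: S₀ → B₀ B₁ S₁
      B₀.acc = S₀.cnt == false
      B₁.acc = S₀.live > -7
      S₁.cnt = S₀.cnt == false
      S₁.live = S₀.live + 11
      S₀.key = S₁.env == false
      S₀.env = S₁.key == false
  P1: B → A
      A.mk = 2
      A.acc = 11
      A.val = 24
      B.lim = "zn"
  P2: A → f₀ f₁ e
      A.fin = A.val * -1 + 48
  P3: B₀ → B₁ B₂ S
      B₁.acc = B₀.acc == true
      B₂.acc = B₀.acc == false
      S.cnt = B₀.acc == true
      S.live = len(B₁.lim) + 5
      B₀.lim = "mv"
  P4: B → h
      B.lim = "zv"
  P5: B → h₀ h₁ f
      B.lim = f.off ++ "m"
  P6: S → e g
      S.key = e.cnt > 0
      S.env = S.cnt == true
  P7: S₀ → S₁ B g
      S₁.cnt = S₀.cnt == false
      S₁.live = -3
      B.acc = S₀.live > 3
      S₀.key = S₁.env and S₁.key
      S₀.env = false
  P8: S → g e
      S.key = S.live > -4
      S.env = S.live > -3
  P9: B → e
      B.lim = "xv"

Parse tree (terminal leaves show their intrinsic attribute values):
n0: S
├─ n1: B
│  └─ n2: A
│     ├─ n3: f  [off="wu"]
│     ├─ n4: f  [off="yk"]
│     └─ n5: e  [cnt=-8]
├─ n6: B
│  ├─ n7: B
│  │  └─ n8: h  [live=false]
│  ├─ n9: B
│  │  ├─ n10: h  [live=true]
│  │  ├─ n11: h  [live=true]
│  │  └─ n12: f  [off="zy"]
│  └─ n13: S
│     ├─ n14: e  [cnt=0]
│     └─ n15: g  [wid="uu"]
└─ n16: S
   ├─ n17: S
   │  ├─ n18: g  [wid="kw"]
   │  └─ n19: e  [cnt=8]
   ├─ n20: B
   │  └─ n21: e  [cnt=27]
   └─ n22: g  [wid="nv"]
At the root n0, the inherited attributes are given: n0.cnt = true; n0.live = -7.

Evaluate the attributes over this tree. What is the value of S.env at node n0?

true

1. n0.cnt = true  [given at root]
2. n0.live = -7  [given at root]
3. n1.acc = false  [S₀.cnt == false]
4. n2.mk = 2  [2]
5. n2.acc = 11  [11]
6. n2.val = 24  [24]
7. n3.off = "wu"  [terminal]
8. n4.off = "yk"  [terminal]
9. n5.cnt = -8  [terminal]
10. n2.fin = 24  [A.val * -1 + 48]
11. n1.lim = "zn"  ["zn"]
12. n6.acc = false  [S₀.live > -7]
13. n7.acc = false  [B₀.acc == true]
14. n8.live = false  [terminal]
15. n7.lim = "zv"  ["zv"]
16. n9.acc = true  [B₀.acc == false]
17. n10.live = true  [terminal]
18. n11.live = true  [terminal]
19. n12.off = "zy"  [terminal]
20. n9.lim = "zym"  [f.off ++ "m"]
21. n13.cnt = false  [B₀.acc == true]
22. n13.live = 7  [len(B₁.lim) + 5]
23. n14.cnt = 0  [terminal]
24. n15.wid = "uu"  [terminal]
25. n13.key = false  [e.cnt > 0]
26. n13.env = false  [S.cnt == true]
27. n6.lim = "mv"  ["mv"]
28. n16.cnt = false  [S₀.cnt == false]
29. n16.live = 4  [S₀.live + 11]
30. n17.cnt = true  [S₀.cnt == false]
31. n17.live = -3  [-3]
32. n18.wid = "kw"  [terminal]
33. n19.cnt = 8  [terminal]
34. n17.key = true  [S.live > -4]
35. n17.env = false  [S.live > -3]
36. n20.acc = true  [S₀.live > 3]
37. n21.cnt = 27  [terminal]
38. n20.lim = "xv"  ["xv"]
39. n22.wid = "nv"  [terminal]
40. n16.key = false  [S₁.env and S₁.key]
41. n16.env = false  [false]
42. n0.key = true  [S₁.env == false]
43. n0.env = true  [S₁.key == false]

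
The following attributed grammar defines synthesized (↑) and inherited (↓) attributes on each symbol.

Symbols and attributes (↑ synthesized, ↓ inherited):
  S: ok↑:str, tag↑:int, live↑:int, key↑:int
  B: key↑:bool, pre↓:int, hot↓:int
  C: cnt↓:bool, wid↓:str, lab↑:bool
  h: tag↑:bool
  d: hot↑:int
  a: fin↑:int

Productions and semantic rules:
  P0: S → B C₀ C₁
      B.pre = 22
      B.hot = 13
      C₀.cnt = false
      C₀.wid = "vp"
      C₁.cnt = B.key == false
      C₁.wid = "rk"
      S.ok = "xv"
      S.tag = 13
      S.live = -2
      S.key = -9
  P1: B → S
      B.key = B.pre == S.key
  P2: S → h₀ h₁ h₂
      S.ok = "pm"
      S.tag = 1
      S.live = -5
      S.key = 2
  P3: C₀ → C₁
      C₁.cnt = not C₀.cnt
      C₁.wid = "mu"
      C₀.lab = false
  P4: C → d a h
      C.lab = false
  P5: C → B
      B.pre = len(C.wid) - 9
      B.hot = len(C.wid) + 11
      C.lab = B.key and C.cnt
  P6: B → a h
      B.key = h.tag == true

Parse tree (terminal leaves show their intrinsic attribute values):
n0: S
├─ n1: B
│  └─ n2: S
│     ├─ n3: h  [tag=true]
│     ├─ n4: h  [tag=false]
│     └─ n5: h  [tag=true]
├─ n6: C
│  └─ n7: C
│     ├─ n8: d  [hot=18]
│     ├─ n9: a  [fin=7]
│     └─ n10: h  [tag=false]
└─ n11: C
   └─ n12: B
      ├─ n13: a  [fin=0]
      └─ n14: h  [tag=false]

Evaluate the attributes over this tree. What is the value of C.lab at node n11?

1. n1.pre = 22  [22]
2. n1.hot = 13  [13]
3. n3.tag = true  [terminal]
4. n4.tag = false  [terminal]
5. n5.tag = true  [terminal]
6. n2.ok = "pm"  ["pm"]
7. n2.tag = 1  [1]
8. n2.live = -5  [-5]
9. n2.key = 2  [2]
10. n1.key = false  [B.pre == S.key]
11. n6.cnt = false  [false]
12. n6.wid = "vp"  ["vp"]
13. n7.cnt = true  [not C₀.cnt]
14. n7.wid = "mu"  ["mu"]
15. n8.hot = 18  [terminal]
16. n9.fin = 7  [terminal]
17. n10.tag = false  [terminal]
18. n7.lab = false  [false]
19. n6.lab = false  [false]
20. n11.cnt = true  [B.key == false]
21. n11.wid = "rk"  ["rk"]
22. n12.pre = -7  [len(C.wid) - 9]
23. n12.hot = 13  [len(C.wid) + 11]
24. n13.fin = 0  [terminal]
25. n14.tag = false  [terminal]
26. n12.key = false  [h.tag == true]
27. n11.lab = false  [B.key and C.cnt]
28. n0.ok = "xv"  ["xv"]
29. n0.tag = 13  [13]
30. n0.live = -2  [-2]
31. n0.key = -9  [-9]

false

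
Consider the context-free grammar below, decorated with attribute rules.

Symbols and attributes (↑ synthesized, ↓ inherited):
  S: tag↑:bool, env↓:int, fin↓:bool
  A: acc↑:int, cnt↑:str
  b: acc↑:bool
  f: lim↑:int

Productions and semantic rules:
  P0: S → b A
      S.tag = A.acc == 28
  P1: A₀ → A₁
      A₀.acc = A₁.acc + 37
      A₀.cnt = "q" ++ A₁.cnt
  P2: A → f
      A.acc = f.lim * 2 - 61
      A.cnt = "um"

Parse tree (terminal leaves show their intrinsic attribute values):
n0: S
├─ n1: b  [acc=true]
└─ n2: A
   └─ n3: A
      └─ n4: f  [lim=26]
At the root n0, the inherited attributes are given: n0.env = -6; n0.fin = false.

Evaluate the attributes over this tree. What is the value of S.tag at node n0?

1. n0.env = -6  [given at root]
2. n0.fin = false  [given at root]
3. n1.acc = true  [terminal]
4. n4.lim = 26  [terminal]
5. n3.acc = -9  [f.lim * 2 - 61]
6. n3.cnt = "um"  ["um"]
7. n2.acc = 28  [A₁.acc + 37]
8. n2.cnt = "qum"  ["q" ++ A₁.cnt]
9. n0.tag = true  [A.acc == 28]

true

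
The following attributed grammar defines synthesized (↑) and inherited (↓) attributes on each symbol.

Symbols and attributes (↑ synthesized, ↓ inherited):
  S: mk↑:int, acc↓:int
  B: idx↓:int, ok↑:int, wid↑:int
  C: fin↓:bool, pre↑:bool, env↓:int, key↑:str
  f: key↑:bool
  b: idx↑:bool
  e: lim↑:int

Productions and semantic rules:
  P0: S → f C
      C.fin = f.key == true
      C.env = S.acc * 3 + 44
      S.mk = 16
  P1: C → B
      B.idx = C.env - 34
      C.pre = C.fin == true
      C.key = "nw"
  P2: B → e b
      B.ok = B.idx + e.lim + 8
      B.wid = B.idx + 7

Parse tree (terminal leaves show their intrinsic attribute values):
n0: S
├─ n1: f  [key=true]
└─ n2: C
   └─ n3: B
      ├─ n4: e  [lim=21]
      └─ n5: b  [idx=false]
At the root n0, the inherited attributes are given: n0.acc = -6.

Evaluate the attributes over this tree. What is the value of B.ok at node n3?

21

1. n0.acc = -6  [given at root]
2. n1.key = true  [terminal]
3. n2.fin = true  [f.key == true]
4. n2.env = 26  [S.acc * 3 + 44]
5. n3.idx = -8  [C.env - 34]
6. n4.lim = 21  [terminal]
7. n5.idx = false  [terminal]
8. n3.ok = 21  [B.idx + e.lim + 8]
9. n3.wid = -1  [B.idx + 7]
10. n2.pre = true  [C.fin == true]
11. n2.key = "nw"  ["nw"]
12. n0.mk = 16  [16]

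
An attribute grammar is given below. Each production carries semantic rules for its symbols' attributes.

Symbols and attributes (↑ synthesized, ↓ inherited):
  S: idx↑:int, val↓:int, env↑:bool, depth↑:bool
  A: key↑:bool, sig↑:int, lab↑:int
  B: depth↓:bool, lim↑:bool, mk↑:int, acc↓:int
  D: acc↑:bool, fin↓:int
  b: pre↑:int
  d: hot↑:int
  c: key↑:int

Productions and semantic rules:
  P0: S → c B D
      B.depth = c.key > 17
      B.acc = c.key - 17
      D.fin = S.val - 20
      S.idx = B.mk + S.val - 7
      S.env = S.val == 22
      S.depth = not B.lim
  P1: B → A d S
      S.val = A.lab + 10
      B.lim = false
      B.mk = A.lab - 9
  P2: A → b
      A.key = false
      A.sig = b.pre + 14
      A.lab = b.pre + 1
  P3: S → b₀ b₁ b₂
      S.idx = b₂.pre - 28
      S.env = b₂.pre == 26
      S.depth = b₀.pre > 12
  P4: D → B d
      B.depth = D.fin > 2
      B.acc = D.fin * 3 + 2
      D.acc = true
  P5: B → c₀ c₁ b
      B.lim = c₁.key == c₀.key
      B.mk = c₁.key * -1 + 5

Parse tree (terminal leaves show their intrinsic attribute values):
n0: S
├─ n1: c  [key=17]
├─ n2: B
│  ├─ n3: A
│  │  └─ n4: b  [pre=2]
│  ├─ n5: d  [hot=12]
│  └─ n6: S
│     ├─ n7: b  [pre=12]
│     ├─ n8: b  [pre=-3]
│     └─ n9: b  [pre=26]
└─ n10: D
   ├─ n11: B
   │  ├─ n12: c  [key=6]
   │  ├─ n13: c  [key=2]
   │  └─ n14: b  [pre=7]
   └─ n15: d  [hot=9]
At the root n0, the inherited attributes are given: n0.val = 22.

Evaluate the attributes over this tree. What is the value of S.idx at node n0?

1. n0.val = 22  [given at root]
2. n1.key = 17  [terminal]
3. n2.depth = false  [c.key > 17]
4. n2.acc = 0  [c.key - 17]
5. n4.pre = 2  [terminal]
6. n3.key = false  [false]
7. n3.sig = 16  [b.pre + 14]
8. n3.lab = 3  [b.pre + 1]
9. n5.hot = 12  [terminal]
10. n6.val = 13  [A.lab + 10]
11. n7.pre = 12  [terminal]
12. n8.pre = -3  [terminal]
13. n9.pre = 26  [terminal]
14. n6.idx = -2  [b₂.pre - 28]
15. n6.env = true  [b₂.pre == 26]
16. n6.depth = false  [b₀.pre > 12]
17. n2.lim = false  [false]
18. n2.mk = -6  [A.lab - 9]
19. n10.fin = 2  [S.val - 20]
20. n11.depth = false  [D.fin > 2]
21. n11.acc = 8  [D.fin * 3 + 2]
22. n12.key = 6  [terminal]
23. n13.key = 2  [terminal]
24. n14.pre = 7  [terminal]
25. n11.lim = false  [c₁.key == c₀.key]
26. n11.mk = 3  [c₁.key * -1 + 5]
27. n15.hot = 9  [terminal]
28. n10.acc = true  [true]
29. n0.idx = 9  [B.mk + S.val - 7]
30. n0.env = true  [S.val == 22]
31. n0.depth = true  [not B.lim]

9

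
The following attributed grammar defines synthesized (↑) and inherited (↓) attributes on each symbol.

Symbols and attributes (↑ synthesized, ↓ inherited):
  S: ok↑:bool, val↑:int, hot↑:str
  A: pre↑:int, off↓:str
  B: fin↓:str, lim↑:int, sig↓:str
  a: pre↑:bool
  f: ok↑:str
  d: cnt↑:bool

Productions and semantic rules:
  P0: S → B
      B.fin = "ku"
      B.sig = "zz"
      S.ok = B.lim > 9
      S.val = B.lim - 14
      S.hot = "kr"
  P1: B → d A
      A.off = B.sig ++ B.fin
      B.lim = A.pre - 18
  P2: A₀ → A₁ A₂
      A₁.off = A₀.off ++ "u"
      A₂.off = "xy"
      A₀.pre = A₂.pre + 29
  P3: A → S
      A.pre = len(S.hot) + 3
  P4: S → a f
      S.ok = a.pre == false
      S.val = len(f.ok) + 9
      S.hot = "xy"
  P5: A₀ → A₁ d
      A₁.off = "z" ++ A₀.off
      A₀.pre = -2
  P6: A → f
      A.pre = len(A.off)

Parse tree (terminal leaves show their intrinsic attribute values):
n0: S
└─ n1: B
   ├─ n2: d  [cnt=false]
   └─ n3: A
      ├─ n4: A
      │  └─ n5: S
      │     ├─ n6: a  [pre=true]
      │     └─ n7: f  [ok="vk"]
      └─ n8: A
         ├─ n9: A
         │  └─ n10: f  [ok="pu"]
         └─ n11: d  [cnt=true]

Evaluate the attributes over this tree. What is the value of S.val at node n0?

-5

1. n1.fin = "ku"  ["ku"]
2. n1.sig = "zz"  ["zz"]
3. n2.cnt = false  [terminal]
4. n3.off = "zzku"  [B.sig ++ B.fin]
5. n4.off = "zzkuu"  [A₀.off ++ "u"]
6. n6.pre = true  [terminal]
7. n7.ok = "vk"  [terminal]
8. n5.ok = false  [a.pre == false]
9. n5.val = 11  [len(f.ok) + 9]
10. n5.hot = "xy"  ["xy"]
11. n4.pre = 5  [len(S.hot) + 3]
12. n8.off = "xy"  ["xy"]
13. n9.off = "zxy"  ["z" ++ A₀.off]
14. n10.ok = "pu"  [terminal]
15. n9.pre = 3  [len(A.off)]
16. n11.cnt = true  [terminal]
17. n8.pre = -2  [-2]
18. n3.pre = 27  [A₂.pre + 29]
19. n1.lim = 9  [A.pre - 18]
20. n0.ok = false  [B.lim > 9]
21. n0.val = -5  [B.lim - 14]
22. n0.hot = "kr"  ["kr"]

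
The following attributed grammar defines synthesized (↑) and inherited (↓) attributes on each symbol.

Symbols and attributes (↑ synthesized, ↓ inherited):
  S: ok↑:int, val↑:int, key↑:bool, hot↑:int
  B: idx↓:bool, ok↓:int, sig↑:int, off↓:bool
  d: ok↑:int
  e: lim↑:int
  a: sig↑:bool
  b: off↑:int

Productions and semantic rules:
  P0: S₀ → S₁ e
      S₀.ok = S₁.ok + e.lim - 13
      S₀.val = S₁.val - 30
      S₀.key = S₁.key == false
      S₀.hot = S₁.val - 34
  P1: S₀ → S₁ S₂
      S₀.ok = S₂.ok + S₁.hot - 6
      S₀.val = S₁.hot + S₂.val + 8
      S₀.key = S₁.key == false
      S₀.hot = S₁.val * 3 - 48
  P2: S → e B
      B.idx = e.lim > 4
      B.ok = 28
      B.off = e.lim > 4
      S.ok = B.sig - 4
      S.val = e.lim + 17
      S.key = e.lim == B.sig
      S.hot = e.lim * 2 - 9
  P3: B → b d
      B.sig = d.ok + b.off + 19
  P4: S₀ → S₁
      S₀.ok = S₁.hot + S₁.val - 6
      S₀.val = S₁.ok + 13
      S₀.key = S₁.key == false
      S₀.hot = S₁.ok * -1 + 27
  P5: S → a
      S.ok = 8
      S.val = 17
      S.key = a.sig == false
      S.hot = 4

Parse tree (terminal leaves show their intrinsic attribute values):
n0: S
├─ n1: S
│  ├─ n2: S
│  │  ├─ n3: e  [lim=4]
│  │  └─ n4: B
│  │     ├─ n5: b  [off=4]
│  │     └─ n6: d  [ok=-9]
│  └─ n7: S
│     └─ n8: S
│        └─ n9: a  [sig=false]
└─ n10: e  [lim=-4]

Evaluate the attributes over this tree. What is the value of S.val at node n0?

-2

1. n3.lim = 4  [terminal]
2. n4.idx = false  [e.lim > 4]
3. n4.ok = 28  [28]
4. n4.off = false  [e.lim > 4]
5. n5.off = 4  [terminal]
6. n6.ok = -9  [terminal]
7. n4.sig = 14  [d.ok + b.off + 19]
8. n2.ok = 10  [B.sig - 4]
9. n2.val = 21  [e.lim + 17]
10. n2.key = false  [e.lim == B.sig]
11. n2.hot = -1  [e.lim * 2 - 9]
12. n9.sig = false  [terminal]
13. n8.ok = 8  [8]
14. n8.val = 17  [17]
15. n8.key = true  [a.sig == false]
16. n8.hot = 4  [4]
17. n7.ok = 15  [S₁.hot + S₁.val - 6]
18. n7.val = 21  [S₁.ok + 13]
19. n7.key = false  [S₁.key == false]
20. n7.hot = 19  [S₁.ok * -1 + 27]
21. n1.ok = 8  [S₂.ok + S₁.hot - 6]
22. n1.val = 28  [S₁.hot + S₂.val + 8]
23. n1.key = true  [S₁.key == false]
24. n1.hot = 15  [S₁.val * 3 - 48]
25. n10.lim = -4  [terminal]
26. n0.ok = -9  [S₁.ok + e.lim - 13]
27. n0.val = -2  [S₁.val - 30]
28. n0.key = false  [S₁.key == false]
29. n0.hot = -6  [S₁.val - 34]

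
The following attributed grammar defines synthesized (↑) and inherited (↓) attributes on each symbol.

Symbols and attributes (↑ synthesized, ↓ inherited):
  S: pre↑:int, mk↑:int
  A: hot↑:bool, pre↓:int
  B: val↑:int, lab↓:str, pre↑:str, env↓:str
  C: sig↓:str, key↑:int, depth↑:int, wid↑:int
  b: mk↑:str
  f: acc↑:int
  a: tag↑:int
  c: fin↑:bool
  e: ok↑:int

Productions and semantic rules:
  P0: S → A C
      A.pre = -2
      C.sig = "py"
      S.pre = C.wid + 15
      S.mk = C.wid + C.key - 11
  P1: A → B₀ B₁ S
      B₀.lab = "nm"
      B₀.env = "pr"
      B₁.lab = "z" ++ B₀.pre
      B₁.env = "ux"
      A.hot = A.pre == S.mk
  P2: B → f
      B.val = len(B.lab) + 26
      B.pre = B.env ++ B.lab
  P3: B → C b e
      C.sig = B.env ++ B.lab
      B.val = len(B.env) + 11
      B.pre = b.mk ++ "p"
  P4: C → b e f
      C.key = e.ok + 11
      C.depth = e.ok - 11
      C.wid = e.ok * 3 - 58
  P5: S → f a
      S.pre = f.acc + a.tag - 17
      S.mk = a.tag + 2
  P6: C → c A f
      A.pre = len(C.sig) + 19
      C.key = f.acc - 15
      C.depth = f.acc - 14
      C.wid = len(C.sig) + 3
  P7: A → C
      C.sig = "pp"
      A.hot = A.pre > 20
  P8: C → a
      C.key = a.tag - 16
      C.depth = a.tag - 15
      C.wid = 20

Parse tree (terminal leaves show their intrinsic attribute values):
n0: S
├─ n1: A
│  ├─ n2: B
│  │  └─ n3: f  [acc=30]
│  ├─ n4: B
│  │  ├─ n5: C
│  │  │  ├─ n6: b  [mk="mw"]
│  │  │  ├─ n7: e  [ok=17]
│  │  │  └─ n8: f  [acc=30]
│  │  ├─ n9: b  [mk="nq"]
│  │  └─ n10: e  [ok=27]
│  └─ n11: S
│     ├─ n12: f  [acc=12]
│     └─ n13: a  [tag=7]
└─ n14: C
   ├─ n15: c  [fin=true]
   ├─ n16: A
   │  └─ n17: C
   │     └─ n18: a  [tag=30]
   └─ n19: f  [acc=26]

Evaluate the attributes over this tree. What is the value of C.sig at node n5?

"uxzprnm"

1. n1.pre = -2  [-2]
2. n2.lab = "nm"  ["nm"]
3. n2.env = "pr"  ["pr"]
4. n3.acc = 30  [terminal]
5. n2.val = 28  [len(B.lab) + 26]
6. n2.pre = "prnm"  [B.env ++ B.lab]
7. n4.lab = "zprnm"  ["z" ++ B₀.pre]
8. n4.env = "ux"  ["ux"]
9. n5.sig = "uxzprnm"  [B.env ++ B.lab]
10. n6.mk = "mw"  [terminal]
11. n7.ok = 17  [terminal]
12. n8.acc = 30  [terminal]
13. n5.key = 28  [e.ok + 11]
14. n5.depth = 6  [e.ok - 11]
15. n5.wid = -7  [e.ok * 3 - 58]
16. n9.mk = "nq"  [terminal]
17. n10.ok = 27  [terminal]
18. n4.val = 13  [len(B.env) + 11]
19. n4.pre = "nqp"  [b.mk ++ "p"]
20. n12.acc = 12  [terminal]
21. n13.tag = 7  [terminal]
22. n11.pre = 2  [f.acc + a.tag - 17]
23. n11.mk = 9  [a.tag + 2]
24. n1.hot = false  [A.pre == S.mk]
25. n14.sig = "py"  ["py"]
26. n15.fin = true  [terminal]
27. n16.pre = 21  [len(C.sig) + 19]
28. n17.sig = "pp"  ["pp"]
29. n18.tag = 30  [terminal]
30. n17.key = 14  [a.tag - 16]
31. n17.depth = 15  [a.tag - 15]
32. n17.wid = 20  [20]
33. n16.hot = true  [A.pre > 20]
34. n19.acc = 26  [terminal]
35. n14.key = 11  [f.acc - 15]
36. n14.depth = 12  [f.acc - 14]
37. n14.wid = 5  [len(C.sig) + 3]
38. n0.pre = 20  [C.wid + 15]
39. n0.mk = 5  [C.wid + C.key - 11]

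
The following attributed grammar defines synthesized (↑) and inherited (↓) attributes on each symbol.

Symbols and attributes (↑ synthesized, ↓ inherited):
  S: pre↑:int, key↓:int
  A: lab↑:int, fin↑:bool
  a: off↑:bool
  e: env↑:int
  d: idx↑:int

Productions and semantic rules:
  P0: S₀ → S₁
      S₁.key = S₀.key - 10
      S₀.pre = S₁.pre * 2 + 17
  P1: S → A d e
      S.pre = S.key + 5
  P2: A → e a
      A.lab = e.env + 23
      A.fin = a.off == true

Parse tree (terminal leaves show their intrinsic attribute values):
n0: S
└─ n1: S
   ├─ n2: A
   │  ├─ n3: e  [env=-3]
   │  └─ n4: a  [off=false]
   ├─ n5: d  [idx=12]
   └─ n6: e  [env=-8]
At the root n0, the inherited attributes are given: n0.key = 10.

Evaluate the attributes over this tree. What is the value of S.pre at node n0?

1. n0.key = 10  [given at root]
2. n1.key = 0  [S₀.key - 10]
3. n3.env = -3  [terminal]
4. n4.off = false  [terminal]
5. n2.lab = 20  [e.env + 23]
6. n2.fin = false  [a.off == true]
7. n5.idx = 12  [terminal]
8. n6.env = -8  [terminal]
9. n1.pre = 5  [S.key + 5]
10. n0.pre = 27  [S₁.pre * 2 + 17]

27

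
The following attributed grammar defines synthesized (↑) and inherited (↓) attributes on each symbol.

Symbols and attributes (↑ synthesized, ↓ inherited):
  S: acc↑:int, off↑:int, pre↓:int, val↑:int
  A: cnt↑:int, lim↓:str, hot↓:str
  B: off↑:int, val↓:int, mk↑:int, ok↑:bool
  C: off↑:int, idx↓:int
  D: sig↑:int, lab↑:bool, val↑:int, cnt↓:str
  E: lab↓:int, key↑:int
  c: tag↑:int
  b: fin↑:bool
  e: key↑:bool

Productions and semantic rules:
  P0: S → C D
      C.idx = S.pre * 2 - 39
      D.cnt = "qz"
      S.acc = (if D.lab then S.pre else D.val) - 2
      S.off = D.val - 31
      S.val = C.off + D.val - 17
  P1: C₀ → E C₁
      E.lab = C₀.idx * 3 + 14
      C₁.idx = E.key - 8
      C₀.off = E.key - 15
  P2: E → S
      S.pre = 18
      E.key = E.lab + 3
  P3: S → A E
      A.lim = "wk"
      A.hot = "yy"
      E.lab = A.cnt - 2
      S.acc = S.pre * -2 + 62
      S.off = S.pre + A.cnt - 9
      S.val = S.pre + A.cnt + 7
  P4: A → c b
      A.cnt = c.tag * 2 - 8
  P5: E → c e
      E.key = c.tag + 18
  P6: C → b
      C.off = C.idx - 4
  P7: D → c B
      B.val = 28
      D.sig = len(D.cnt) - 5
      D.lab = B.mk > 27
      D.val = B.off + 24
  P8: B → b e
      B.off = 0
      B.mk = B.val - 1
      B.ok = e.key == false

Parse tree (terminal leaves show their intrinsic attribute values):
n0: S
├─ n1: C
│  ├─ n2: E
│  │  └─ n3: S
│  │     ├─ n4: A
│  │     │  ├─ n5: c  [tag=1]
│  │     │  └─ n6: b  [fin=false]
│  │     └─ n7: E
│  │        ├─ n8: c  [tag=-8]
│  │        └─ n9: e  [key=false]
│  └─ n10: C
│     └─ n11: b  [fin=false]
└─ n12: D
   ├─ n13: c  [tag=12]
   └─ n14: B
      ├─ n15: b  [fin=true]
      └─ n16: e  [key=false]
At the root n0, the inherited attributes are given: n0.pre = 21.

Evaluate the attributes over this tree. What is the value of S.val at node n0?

1. n0.pre = 21  [given at root]
2. n1.idx = 3  [S.pre * 2 - 39]
3. n2.lab = 23  [C₀.idx * 3 + 14]
4. n3.pre = 18  [18]
5. n4.lim = "wk"  ["wk"]
6. n4.hot = "yy"  ["yy"]
7. n5.tag = 1  [terminal]
8. n6.fin = false  [terminal]
9. n4.cnt = -6  [c.tag * 2 - 8]
10. n7.lab = -8  [A.cnt - 2]
11. n8.tag = -8  [terminal]
12. n9.key = false  [terminal]
13. n7.key = 10  [c.tag + 18]
14. n3.acc = 26  [S.pre * -2 + 62]
15. n3.off = 3  [S.pre + A.cnt - 9]
16. n3.val = 19  [S.pre + A.cnt + 7]
17. n2.key = 26  [E.lab + 3]
18. n10.idx = 18  [E.key - 8]
19. n11.fin = false  [terminal]
20. n10.off = 14  [C.idx - 4]
21. n1.off = 11  [E.key - 15]
22. n12.cnt = "qz"  ["qz"]
23. n13.tag = 12  [terminal]
24. n14.val = 28  [28]
25. n15.fin = true  [terminal]
26. n16.key = false  [terminal]
27. n14.off = 0  [0]
28. n14.mk = 27  [B.val - 1]
29. n14.ok = true  [e.key == false]
30. n12.sig = -3  [len(D.cnt) - 5]
31. n12.lab = false  [B.mk > 27]
32. n12.val = 24  [B.off + 24]
33. n0.acc = 22  [(if D.lab then S.pre else D.val) - 2]
34. n0.off = -7  [D.val - 31]
35. n0.val = 18  [C.off + D.val - 17]

18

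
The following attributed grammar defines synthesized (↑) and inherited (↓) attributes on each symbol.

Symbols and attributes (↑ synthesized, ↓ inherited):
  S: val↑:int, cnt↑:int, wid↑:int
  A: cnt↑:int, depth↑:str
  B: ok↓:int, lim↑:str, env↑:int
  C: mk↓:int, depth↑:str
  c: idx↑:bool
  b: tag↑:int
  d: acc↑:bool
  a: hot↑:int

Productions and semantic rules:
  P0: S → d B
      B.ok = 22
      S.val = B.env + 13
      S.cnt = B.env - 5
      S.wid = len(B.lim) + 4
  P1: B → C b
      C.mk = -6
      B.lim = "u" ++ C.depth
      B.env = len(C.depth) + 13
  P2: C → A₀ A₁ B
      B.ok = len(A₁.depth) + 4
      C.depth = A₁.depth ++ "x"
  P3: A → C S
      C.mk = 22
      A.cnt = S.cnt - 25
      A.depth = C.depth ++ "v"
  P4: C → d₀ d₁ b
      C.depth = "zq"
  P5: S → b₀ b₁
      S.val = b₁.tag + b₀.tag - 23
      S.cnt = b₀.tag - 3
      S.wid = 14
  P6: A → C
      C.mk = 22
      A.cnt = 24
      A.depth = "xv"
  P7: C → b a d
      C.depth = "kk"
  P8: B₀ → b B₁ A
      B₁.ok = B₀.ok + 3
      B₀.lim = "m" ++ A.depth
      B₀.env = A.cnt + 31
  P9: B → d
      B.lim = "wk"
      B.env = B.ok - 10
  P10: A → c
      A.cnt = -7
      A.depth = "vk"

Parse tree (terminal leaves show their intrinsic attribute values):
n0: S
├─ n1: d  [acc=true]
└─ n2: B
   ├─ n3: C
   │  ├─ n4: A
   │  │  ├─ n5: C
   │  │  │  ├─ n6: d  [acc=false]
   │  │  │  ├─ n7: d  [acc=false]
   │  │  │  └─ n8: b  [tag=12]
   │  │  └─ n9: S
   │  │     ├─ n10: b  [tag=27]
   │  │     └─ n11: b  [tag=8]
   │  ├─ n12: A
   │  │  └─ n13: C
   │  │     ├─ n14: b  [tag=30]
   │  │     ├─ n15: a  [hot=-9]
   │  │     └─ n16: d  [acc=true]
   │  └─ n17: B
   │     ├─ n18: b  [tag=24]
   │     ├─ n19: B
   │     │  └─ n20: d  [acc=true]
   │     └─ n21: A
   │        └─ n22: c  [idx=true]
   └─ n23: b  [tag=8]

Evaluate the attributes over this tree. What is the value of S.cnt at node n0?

1. n1.acc = true  [terminal]
2. n2.ok = 22  [22]
3. n3.mk = -6  [-6]
4. n5.mk = 22  [22]
5. n6.acc = false  [terminal]
6. n7.acc = false  [terminal]
7. n8.tag = 12  [terminal]
8. n5.depth = "zq"  ["zq"]
9. n10.tag = 27  [terminal]
10. n11.tag = 8  [terminal]
11. n9.val = 12  [b₁.tag + b₀.tag - 23]
12. n9.cnt = 24  [b₀.tag - 3]
13. n9.wid = 14  [14]
14. n4.cnt = -1  [S.cnt - 25]
15. n4.depth = "zqv"  [C.depth ++ "v"]
16. n13.mk = 22  [22]
17. n14.tag = 30  [terminal]
18. n15.hot = -9  [terminal]
19. n16.acc = true  [terminal]
20. n13.depth = "kk"  ["kk"]
21. n12.cnt = 24  [24]
22. n12.depth = "xv"  ["xv"]
23. n17.ok = 6  [len(A₁.depth) + 4]
24. n18.tag = 24  [terminal]
25. n19.ok = 9  [B₀.ok + 3]
26. n20.acc = true  [terminal]
27. n19.lim = "wk"  ["wk"]
28. n19.env = -1  [B.ok - 10]
29. n22.idx = true  [terminal]
30. n21.cnt = -7  [-7]
31. n21.depth = "vk"  ["vk"]
32. n17.lim = "mvk"  ["m" ++ A.depth]
33. n17.env = 24  [A.cnt + 31]
34. n3.depth = "xvx"  [A₁.depth ++ "x"]
35. n23.tag = 8  [terminal]
36. n2.lim = "uxvx"  ["u" ++ C.depth]
37. n2.env = 16  [len(C.depth) + 13]
38. n0.val = 29  [B.env + 13]
39. n0.cnt = 11  [B.env - 5]
40. n0.wid = 8  [len(B.lim) + 4]

11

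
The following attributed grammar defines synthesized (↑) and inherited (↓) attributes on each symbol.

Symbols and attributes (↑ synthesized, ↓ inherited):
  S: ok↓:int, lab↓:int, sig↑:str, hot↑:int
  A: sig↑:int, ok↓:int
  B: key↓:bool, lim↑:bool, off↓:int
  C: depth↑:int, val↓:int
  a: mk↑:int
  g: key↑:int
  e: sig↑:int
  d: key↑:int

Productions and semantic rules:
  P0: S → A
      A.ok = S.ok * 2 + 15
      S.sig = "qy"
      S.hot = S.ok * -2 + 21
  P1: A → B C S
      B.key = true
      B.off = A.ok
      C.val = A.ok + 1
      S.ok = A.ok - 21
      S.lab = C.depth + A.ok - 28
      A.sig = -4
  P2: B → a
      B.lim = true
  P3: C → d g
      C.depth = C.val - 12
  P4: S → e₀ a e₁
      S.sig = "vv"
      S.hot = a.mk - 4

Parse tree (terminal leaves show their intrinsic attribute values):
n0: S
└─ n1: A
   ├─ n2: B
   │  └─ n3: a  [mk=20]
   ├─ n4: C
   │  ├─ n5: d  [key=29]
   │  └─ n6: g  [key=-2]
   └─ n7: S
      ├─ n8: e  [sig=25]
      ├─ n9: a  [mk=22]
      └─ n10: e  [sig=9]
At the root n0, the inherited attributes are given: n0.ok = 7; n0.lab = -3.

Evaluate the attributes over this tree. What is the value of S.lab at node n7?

1. n0.ok = 7  [given at root]
2. n0.lab = -3  [given at root]
3. n1.ok = 29  [S.ok * 2 + 15]
4. n2.key = true  [true]
5. n2.off = 29  [A.ok]
6. n3.mk = 20  [terminal]
7. n2.lim = true  [true]
8. n4.val = 30  [A.ok + 1]
9. n5.key = 29  [terminal]
10. n6.key = -2  [terminal]
11. n4.depth = 18  [C.val - 12]
12. n7.ok = 8  [A.ok - 21]
13. n7.lab = 19  [C.depth + A.ok - 28]
14. n8.sig = 25  [terminal]
15. n9.mk = 22  [terminal]
16. n10.sig = 9  [terminal]
17. n7.sig = "vv"  ["vv"]
18. n7.hot = 18  [a.mk - 4]
19. n1.sig = -4  [-4]
20. n0.sig = "qy"  ["qy"]
21. n0.hot = 7  [S.ok * -2 + 21]

19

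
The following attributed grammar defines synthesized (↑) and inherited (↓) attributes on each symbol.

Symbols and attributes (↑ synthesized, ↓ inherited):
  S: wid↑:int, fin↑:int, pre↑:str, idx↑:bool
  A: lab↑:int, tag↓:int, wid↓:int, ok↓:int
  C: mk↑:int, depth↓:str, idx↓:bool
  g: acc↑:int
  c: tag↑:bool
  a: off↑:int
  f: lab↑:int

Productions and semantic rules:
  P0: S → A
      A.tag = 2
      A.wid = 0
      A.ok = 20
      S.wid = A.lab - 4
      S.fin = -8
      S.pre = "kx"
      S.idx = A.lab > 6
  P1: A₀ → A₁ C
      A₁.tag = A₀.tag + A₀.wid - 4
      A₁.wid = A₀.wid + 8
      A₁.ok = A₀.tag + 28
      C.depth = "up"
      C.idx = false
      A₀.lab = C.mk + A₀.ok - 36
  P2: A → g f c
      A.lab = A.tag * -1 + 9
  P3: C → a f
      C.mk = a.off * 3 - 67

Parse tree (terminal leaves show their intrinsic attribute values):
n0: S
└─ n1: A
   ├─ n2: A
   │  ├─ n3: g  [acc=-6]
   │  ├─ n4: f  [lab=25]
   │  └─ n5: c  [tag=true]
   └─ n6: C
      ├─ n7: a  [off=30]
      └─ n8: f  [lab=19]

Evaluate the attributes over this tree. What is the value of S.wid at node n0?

1. n1.tag = 2  [2]
2. n1.wid = 0  [0]
3. n1.ok = 20  [20]
4. n2.tag = -2  [A₀.tag + A₀.wid - 4]
5. n2.wid = 8  [A₀.wid + 8]
6. n2.ok = 30  [A₀.tag + 28]
7. n3.acc = -6  [terminal]
8. n4.lab = 25  [terminal]
9. n5.tag = true  [terminal]
10. n2.lab = 11  [A.tag * -1 + 9]
11. n6.depth = "up"  ["up"]
12. n6.idx = false  [false]
13. n7.off = 30  [terminal]
14. n8.lab = 19  [terminal]
15. n6.mk = 23  [a.off * 3 - 67]
16. n1.lab = 7  [C.mk + A₀.ok - 36]
17. n0.wid = 3  [A.lab - 4]
18. n0.fin = -8  [-8]
19. n0.pre = "kx"  ["kx"]
20. n0.idx = true  [A.lab > 6]

3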